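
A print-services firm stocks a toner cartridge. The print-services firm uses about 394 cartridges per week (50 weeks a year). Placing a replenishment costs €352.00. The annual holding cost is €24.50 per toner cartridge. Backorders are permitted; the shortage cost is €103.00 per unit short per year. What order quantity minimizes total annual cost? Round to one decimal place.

Annual demand D = 394 × 50 = 19,700.
With planned backorders, Q* = √(2DS/H) · √((H+B)/B).
√(2DS/H) = √(2 × 19,700 × 352 / 24.5) = 752.379.
√((H+B)/B) = √((24.5+103)/103) = 1.1126.
Q* ≈ 837.091.

Q* ≈ 837.1 cartridges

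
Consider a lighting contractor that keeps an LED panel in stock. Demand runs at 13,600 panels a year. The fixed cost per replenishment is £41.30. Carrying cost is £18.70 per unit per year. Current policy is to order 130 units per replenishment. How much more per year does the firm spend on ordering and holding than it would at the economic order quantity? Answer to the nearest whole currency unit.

Extra cost ≈ £953 per year

EOQ = √(2DS/H) = √(2 × 13,600 × 41.3 / 18.7) ≈ 245.10.
Cost at Q* = (D/Q*)S + (Q*/2)H = √(2DSH) ≈ £4,583.32.
Cost at Q = 130: (13,600/130)×41.3 + (130/2)×18.7 = £4,320.62 + £1,215.50 = £5,536.12.
Excess = £5,536.12 − £4,583.32 = £952.79.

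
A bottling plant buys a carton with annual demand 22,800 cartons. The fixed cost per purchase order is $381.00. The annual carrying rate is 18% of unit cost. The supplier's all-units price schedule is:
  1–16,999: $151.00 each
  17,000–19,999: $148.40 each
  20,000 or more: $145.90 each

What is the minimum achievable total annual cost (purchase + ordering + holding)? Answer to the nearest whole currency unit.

Holding cost per unit per year at price C is H = 0.18·C.
For each price level, check whether its EOQ is feasible; otherwise the best quantity at that price is the breakpoint.
EOQ at $151.00 = 799.5 (feasible in tier 1): TC = 22,800×$151.00 + (22,800/799.5)×381 + (799.5/2)×0.18×$151.00 = $3,464,530.50.
EOQ at $148.40 = 806.5 < 17000, so use break Q=17000: TC = 22,800×$148.40 + (22,800/17000.0)×381 + (17000.0/2)×0.18×$148.40 = $3,611,082.99.
EOQ at $145.90 = 813.4 < 20000, so use break Q=20000: TC = 22,800×$145.90 + (22,800/20000.0)×381 + (20000.0/2)×0.18×$145.90 = $3,589,574.34.
Lowest total cost among the candidates is at Q = 799.5.

TC* ≈ $3,464,530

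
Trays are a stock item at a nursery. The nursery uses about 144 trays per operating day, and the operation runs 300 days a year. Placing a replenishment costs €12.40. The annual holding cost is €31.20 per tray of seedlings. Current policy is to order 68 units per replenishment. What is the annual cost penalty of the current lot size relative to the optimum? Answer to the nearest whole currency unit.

Annual demand D = 144 × 300 = 43,200.
EOQ = √(2DS/H) = √(2 × 43,200 × 12.4 / 31.2) ≈ 185.31.
Cost at Q* = (D/Q*)S + (Q*/2)H = √(2DSH) ≈ €5,781.56.
Cost at Q = 68: (43,200/68)×12.4 + (68/2)×31.2 = €7,877.65 + €1,060.80 = €8,938.45.
Excess = €8,938.45 − €5,781.56 = €3,156.89.

Extra cost ≈ €3,157 per year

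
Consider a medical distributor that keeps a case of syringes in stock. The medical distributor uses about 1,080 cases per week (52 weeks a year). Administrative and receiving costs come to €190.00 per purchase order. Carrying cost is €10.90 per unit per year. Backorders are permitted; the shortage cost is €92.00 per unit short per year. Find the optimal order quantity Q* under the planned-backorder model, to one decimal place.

Q* ≈ 1,479.8 cases

Annual demand D = 1,080 × 52 = 56,160.
With planned backorders, Q* = √(2DS/H) · √((H+B)/B).
√(2DS/H) = √(2 × 56,160 × 190 / 10.9) = 1399.240.
√((H+B)/B) = √((10.9+92)/92) = 1.0576.
Q* ≈ 1479.810.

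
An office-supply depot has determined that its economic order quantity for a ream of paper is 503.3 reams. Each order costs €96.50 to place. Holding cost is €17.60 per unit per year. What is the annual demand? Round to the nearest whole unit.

D ≈ 23,100 reams per year

Squaring Q* = √(2DS/H) gives Q*² = 2DS/H.
From Q* = √(2DS/H): D = Q*²H / (2S) = 503.3² × 17.6 / (2 × 96.5) = 23099.853.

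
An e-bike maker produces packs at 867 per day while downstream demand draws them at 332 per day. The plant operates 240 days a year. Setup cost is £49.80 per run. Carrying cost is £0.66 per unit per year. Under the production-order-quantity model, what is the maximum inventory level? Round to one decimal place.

I_max ≈ 2,724.0 packs

Annual demand D = 332 × 240 = 79,680.
Production build-up factor (1 − d/p) = 1 − 332/867 = 0.6171.
Q* = √(2DS / (H(1 − d/p))) = √(2 × 79,680 × 49.8 / (0.66 × 0.6171)).
= √(7,936,128 / 0.4073) ≈ 4414.332.
Maximum inventory = Q*(1 − d/p) = 4414.332 × 0.6171 ≈ 2723.954.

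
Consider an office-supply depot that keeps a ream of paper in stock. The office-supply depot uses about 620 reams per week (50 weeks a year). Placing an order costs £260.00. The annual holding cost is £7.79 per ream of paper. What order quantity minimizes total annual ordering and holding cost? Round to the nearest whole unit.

Annual demand D = 620 × 50 = 31,000.
EOQ = √(2DS / H) = √(2 × 31,000 × 260 / 7.79).
= √(16,120,000 / 7.79) = √2,069,319.6406 ≈ 1438.513.

Q* ≈ 1,439 reams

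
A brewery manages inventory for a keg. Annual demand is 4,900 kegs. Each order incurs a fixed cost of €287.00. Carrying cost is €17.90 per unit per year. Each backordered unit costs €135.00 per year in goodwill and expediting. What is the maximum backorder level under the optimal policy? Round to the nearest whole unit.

S* ≈ 49 kegs

With planned backorders, Q* = √(2DS/H) · √((H+B)/B).
√(2DS/H) = √(2 × 4,900 × 287 / 17.9) = 396.394.
√((H+B)/B) = √((17.9+135)/135) = 1.0642.
Q* ≈ 421.856.
S* = Q* · H/(H+B) = 421.856 × 17.9/152.9 ≈ 49.387.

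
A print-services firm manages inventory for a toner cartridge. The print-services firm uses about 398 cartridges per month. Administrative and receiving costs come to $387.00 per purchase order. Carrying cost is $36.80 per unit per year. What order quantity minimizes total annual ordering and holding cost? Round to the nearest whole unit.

Annual demand D = 398 × 12 = 4,776.
EOQ = √(2DS / H) = √(2 × 4,776 × 387 / 36.8).
= √(3,696,624 / 36.8) = √100,451.7391 ≈ 316.941.

Q* ≈ 317 cartridges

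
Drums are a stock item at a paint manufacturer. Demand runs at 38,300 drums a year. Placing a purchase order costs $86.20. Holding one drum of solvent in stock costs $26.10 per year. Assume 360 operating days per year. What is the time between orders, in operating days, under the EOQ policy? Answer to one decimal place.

The optimal lot size = √(2DS/H) = √(2 × 38,300 × 86.2 / 26.1) ≈ 502.98.
Cycle time = Q*/D × 360 = 502.98 / 38,300 × 360 ≈ 4.728 days.

T ≈ 4.7 days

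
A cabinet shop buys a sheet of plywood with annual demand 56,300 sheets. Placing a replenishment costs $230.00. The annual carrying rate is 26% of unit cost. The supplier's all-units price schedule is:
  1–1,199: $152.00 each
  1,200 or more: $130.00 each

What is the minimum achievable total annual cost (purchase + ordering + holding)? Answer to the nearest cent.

TC* ≈ $7,350,070.83

Holding cost per unit per year at price C is H = 0.26·C.
Evaluate total cost at each tier's feasible EOQ or, if the EOQ is below the tier, at the tier's minimum quantity.
EOQ at $152.00 = 809.5 (feasible in tier 1): TC = 56,300×$152.00 + (56,300/809.5)×230 + (809.5/2)×0.26×$152.00 = $8,589,592.01.
EOQ at $130.00 = 875.3 < 1200, so use break Q=1200: TC = 56,300×$130.00 + (56,300/1200.0)×230 + (1200.0/2)×0.26×$130.00 = $7,350,070.83.
Lowest total cost among the candidates is at Q = 1200.0.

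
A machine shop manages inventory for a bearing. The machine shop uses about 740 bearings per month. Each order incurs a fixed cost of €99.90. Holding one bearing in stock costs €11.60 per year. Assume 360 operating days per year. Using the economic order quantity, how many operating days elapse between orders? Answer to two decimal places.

Annual demand D = 740 × 12 = 8,880.
Q* = √(2DS/H) = √(2 × 8,880 × 99.9 / 11.6) ≈ 391.09.
Cycle time = Q*/D × 360 = 391.09 / 8,880 × 360 ≈ 15.855 days.

T ≈ 15.85 days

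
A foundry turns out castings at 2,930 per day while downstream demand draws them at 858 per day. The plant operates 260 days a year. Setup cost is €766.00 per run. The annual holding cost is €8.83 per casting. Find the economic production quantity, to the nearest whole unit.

Annual demand D = 858 × 260 = 223,080.
Production build-up factor (1 − d/p) = 1 − 858/2,930 = 0.7072.
Q* = √(2DS / (H(1 − d/p))) = √(2 × 223,080 × 766 / (8.83 × 0.7072)).
= √(341,758,560 / 6.2443) ≈ 7398.067.

Q* ≈ 7,398 castings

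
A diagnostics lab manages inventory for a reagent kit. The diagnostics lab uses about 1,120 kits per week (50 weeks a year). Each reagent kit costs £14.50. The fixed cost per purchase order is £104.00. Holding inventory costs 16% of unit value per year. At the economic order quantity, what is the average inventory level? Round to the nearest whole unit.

Average inventory ≈ 1,120 kits

Annual demand D = 1,120 × 50 = 56,000.
Holding cost H = 0.16 × £14.50 = £2.3200 per unit per year.
The optimal lot size = √(2DS/H) = √(2 × 56,000 × 104 / 2.32) ≈ 2240.69.
Average inventory = Q*/2 ≈ 2240.69 / 2 = 1120.345.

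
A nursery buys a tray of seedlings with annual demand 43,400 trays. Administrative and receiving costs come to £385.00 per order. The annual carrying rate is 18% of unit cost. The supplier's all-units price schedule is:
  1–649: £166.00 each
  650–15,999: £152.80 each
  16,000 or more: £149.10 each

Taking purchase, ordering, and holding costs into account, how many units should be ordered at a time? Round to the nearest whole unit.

Q* ≈ 1,102 trays

Holding cost per unit per year at price C is H = 0.18·C.
Candidates are each tier's EOQ (if it falls in that tier) and each price-break quantity.
Tier 1 (£166.00): EOQ = 1057.5 exceeds tier's upper bound 649, so this tier is dominated.
EOQ at £152.80 = 1102.3 (feasible in tier 2): TC = 43,400×£152.80 + (43,400/1102.3)×385 + (1102.3/2)×0.18×£152.80 = £6,661,837.13.
EOQ at £149.10 = 1115.9 < 16000, so use break Q=16000: TC = 43,400×£149.10 + (43,400/16000.0)×385 + (16000.0/2)×0.18×£149.10 = £6,686,688.31.
Lowest total cost is £6,661,837.13 at Q = 1102.3.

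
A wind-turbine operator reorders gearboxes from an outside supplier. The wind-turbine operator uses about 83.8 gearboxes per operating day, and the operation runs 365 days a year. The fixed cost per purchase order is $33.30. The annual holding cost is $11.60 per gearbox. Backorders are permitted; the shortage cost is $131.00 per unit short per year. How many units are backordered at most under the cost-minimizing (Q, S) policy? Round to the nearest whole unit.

Annual demand D = 83.8 × 365 = 30,587.
With planned backorders, Q* = √(2DS/H) · √((H+B)/B).
√(2DS/H) = √(2 × 30,587 × 33.3 / 11.6) = 419.060.
√((H+B)/B) = √((11.6+131)/131) = 1.0433.
Q* ≈ 437.221.
S* = Q* · H/(H+B) = 437.221 × 11.6/142.6 ≈ 35.566.

S* ≈ 36 gearboxes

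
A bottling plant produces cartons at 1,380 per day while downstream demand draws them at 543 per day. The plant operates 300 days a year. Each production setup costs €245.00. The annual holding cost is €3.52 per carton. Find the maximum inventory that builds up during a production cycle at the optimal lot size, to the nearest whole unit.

Annual demand D = 543 × 300 = 162,900.
Production build-up factor (1 − d/p) = 1 − 543/1,380 = 0.6065.
Q* = √(2DS / (H(1 − d/p))) = √(2 × 162,900 × 245 / (3.52 × 0.6065)).
= √(79,821,000 / 2.135) ≈ 6114.544.
Maximum inventory = Q*(1 − d/p) = 6114.544 × 0.6065 ≈ 3708.604.

I_max ≈ 3,709 cartons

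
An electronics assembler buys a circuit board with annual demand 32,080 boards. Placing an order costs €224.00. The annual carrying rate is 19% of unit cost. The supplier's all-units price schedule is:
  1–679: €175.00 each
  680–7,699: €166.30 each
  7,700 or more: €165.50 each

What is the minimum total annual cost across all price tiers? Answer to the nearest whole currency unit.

Holding cost per unit per year at price C is H = 0.19·C.
Candidates are each tier's EOQ (if it falls in that tier) and each price-break quantity.
EOQ at €175.00 = 657.4 (feasible in tier 1): TC = 32,080×€175.00 + (32,080/657.4)×224 + (657.4/2)×0.19×€175.00 = €5,635,860.09.
EOQ at €166.30 = 674.4 < 680, so use break Q=680: TC = 32,080×€166.30 + (32,080/680.0)×224 + (680.0/2)×0.19×€166.30 = €5,356,214.51.
EOQ at €165.50 = 676.1 < 7700, so use break Q=7700: TC = 32,080×€165.50 + (32,080/7700.0)×224 + (7700.0/2)×0.19×€165.50 = €5,431,236.49.
Lowest total cost among the candidates is at Q = 680.0.

TC* ≈ €5,356,215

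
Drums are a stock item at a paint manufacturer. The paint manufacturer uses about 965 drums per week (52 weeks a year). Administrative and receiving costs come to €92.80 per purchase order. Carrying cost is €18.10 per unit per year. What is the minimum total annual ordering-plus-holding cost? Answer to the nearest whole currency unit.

TC* ≈ €12,984

Annual demand D = 965 × 52 = 50,180.
EOQ = √(2DS/H) = √(2 × 50,180 × 92.8 / 18.1) ≈ 717.32.
At the optimum the two cost components are equal, so total cost = 2·(Q*/2)H = Q*·H.
Minimum total = √(2DSH) = √(2 × 50,180 × 92.8 × 18.1) ≈ 12983.554.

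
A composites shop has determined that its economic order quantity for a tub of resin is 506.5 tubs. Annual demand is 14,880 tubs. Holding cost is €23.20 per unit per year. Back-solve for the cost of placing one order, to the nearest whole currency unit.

S ≈ €200

Invert the EOQ relation Q*² = 2DS/H.
From Q* = √(2DS/H): S = Q*²H / (2D) = 506.5² × 23.2 / (2 × 14,880) = 199.9926.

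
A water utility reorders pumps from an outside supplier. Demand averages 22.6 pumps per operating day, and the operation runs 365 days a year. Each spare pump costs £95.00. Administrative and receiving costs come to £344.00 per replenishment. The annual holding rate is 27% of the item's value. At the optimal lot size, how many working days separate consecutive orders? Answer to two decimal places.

T ≈ 20.81 days

Annual demand D = 22.6 × 365 = 8,249.
Holding cost H = 0.27 × £95.00 = £25.6500 per unit per year.
Q* = √(2DS/H) = √(2 × 8,249 × 344 / 25.65) ≈ 470.38.
Cycle time = Q*/D × 365 = 470.38 / 8,249 × 365 ≈ 20.813 days.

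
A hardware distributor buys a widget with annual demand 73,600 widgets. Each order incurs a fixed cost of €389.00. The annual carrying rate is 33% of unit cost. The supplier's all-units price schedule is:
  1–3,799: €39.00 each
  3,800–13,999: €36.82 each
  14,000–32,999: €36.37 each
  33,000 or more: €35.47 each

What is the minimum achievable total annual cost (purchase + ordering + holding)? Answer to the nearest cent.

TC* ≈ €2,740,572.46

Holding cost per unit per year at price C is H = 0.33·C.
For each price level, check whether its EOQ is feasible; otherwise the best quantity at that price is the breakpoint.
EOQ at €39.00 = 2109.3 (feasible in tier 1): TC = 73,600×€39.00 + (73,600/2109.3)×389 + (2109.3/2)×0.33×€39.00 = €2,897,546.76.
EOQ at €36.82 = 2170.9 < 3800, so use break Q=3800: TC = 73,600×€36.82 + (73,600/3800.0)×389 + (3800.0/2)×0.33×€36.82 = €2,740,572.46.
EOQ at €36.37 = 2184.2 < 14000, so use break Q=14000: TC = 73,600×€36.37 + (73,600/14000.0)×389 + (14000.0/2)×0.33×€36.37 = €2,762,891.73.
EOQ at €35.47 = 2211.8 < 33000, so use break Q=33000: TC = 73,600×€35.47 + (73,600/33000.0)×389 + (33000.0/2)×0.33×€35.47 = €2,804,593.74.
Lowest total cost among the candidates is at Q = 3800.0.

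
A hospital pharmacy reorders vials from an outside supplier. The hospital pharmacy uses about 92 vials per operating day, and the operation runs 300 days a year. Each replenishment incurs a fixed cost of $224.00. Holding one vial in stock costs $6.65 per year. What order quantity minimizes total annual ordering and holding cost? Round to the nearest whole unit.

Q* ≈ 1,364 vials

Annual demand D = 92 × 300 = 27,600.
EOQ = √(2DS / H) = √(2 × 27,600 × 224 / 6.65).
= √(12,364,800 / 6.65) = √1,859,368.4211 ≈ 1363.587.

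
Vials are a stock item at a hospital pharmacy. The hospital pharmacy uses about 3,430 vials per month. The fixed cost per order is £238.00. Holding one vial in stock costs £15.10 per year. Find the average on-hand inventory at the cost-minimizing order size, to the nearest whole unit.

Annual demand D = 3,430 × 12 = 41,160.
The optimal lot size = √(2DS/H) = √(2 × 41,160 × 238 / 15.1) ≈ 1139.08.
Average inventory = Q*/2 ≈ 1139.08 / 2 = 569.538.

Average inventory ≈ 570 vials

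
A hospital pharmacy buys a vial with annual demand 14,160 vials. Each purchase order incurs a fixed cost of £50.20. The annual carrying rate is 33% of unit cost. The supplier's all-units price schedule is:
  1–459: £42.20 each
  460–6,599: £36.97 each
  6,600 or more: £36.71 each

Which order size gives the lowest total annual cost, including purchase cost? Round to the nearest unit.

Q* ≈ 460 vials

Holding cost per unit per year at price C is H = 0.33·C.
For each price level, check whether its EOQ is feasible; otherwise the best quantity at that price is the breakpoint.
EOQ at £42.20 = 319.5 (feasible in tier 1): TC = 14,160×£42.20 + (14,160/319.5)×50.2 + (319.5/2)×0.33×£42.20 = £602,001.50.
EOQ at £36.97 = 341.4 < 460, so use break Q=460: TC = 14,160×£36.97 + (14,160/460.0)×50.2 + (460.0/2)×0.33×£36.97 = £527,846.51.
EOQ at £36.71 = 342.6 < 6600, so use break Q=6600: TC = 14,160×£36.71 + (14,160/6600.0)×50.2 + (6600.0/2)×0.33×£36.71 = £559,898.49.
Lowest total cost is £527,846.51 at Q = 460.0.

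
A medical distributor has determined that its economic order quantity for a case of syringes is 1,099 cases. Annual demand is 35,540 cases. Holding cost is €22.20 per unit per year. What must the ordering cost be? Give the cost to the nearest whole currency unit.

The basic EOQ model gives Q* = √(2DS/H); rearrange for the unknown.
From Q* = √(2DS/H): S = Q*²H / (2D) = 1,099² × 22.2 / (2 × 35,540) = 377.2254.

S ≈ €377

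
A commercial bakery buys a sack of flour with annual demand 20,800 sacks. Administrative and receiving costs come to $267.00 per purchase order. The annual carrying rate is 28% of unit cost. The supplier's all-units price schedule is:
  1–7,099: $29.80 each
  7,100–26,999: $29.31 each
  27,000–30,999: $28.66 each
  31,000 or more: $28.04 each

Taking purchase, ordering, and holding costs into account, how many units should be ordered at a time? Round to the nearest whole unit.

Q* ≈ 1,154 sacks

Holding cost per unit per year at price C is H = 0.28·C.
Evaluate total cost at each tier's feasible EOQ or, if the EOQ is below the tier, at the tier's minimum quantity.
EOQ at $29.80 = 1153.8 (feasible in tier 1): TC = 20,800×$29.80 + (20,800/1153.8)×267 + (1153.8/2)×0.28×$29.80 = $629,466.97.
EOQ at $29.31 = 1163.4 < 7100, so use break Q=7100: TC = 20,800×$29.31 + (20,800/7100.0)×267 + (7100.0/2)×0.28×$29.31 = $639,564.34.
EOQ at $28.66 = 1176.5 < 27000, so use break Q=27000: TC = 20,800×$28.66 + (20,800/27000.0)×267 + (27000.0/2)×0.28×$28.66 = $704,668.49.
EOQ at $28.04 = 1189.4 < 31000, so use break Q=31000: TC = 20,800×$28.04 + (20,800/31000.0)×267 + (31000.0/2)×0.28×$28.04 = $705,104.75.
Lowest total cost is $629,466.97 at Q = 1153.8.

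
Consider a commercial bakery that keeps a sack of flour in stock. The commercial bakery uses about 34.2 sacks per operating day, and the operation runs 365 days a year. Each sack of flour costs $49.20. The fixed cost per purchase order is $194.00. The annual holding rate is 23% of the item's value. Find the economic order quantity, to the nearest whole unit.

Q* ≈ 654 sacks

Annual demand D = 34.2 × 365 = 12,483.
Holding cost H = 0.23 × $49.20 = $11.3160 per unit per year.
EOQ = √(2DS / H) = √(2 × 12,483 × 194 / 11.316).
= √(4,843,404 / 11.316) = √428,013.7858 ≈ 654.228.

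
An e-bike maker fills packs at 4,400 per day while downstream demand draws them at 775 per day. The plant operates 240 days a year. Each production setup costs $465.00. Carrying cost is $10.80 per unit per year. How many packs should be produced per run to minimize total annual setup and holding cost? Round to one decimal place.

Q* ≈ 4,409.2 packs

Annual demand D = 775 × 240 = 186,000.
Production build-up factor (1 − d/p) = 1 − 775/4,400 = 0.8239.
Q* = √(2DS / (H(1 − d/p))) = √(2 × 186,000 × 465 / (10.8 × 0.8239)).
= √(172,980,000 / 8.8977) ≈ 4409.186.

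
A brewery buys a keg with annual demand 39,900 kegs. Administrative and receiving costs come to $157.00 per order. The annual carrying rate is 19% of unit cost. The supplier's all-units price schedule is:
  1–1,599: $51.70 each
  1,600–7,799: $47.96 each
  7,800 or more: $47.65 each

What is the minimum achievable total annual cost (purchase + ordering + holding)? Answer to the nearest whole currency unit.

Holding cost per unit per year at price C is H = 0.19·C.
Evaluate total cost at each tier's feasible EOQ or, if the EOQ is below the tier, at the tier's minimum quantity.
EOQ at $51.70 = 1129.4 (feasible in tier 1): TC = 39,900×$51.70 + (39,900/1129.4)×157 + (1129.4/2)×0.19×$51.70 = $2,073,923.62.
EOQ at $47.96 = 1172.6 < 1600, so use break Q=1600: TC = 39,900×$47.96 + (39,900/1600.0)×157 + (1600.0/2)×0.19×$47.96 = $1,924,809.11.
EOQ at $47.65 = 1176.4 < 7800, so use break Q=7800: TC = 39,900×$47.65 + (39,900/7800.0)×157 + (7800.0/2)×0.19×$47.65 = $1,937,346.77.
Lowest total cost among the candidates is at Q = 1600.0.

TC* ≈ $1,924,809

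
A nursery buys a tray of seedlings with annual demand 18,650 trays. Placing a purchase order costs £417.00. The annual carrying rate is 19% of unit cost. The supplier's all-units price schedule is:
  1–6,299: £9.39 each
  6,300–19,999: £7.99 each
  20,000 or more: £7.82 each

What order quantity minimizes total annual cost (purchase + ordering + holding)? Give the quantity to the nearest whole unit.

Q* ≈ 6,300 trays

Holding cost per unit per year at price C is H = 0.19·C.
Evaluate total cost at each tier's feasible EOQ or, if the EOQ is below the tier, at the tier's minimum quantity.
EOQ at £9.39 = 2952.7 (feasible in tier 1): TC = 18,650×£9.39 + (18,650/2952.7)×417 + (2952.7/2)×0.19×£9.39 = £180,391.33.
EOQ at £7.99 = 3200.9 < 6300, so use break Q=6300: TC = 18,650×£7.99 + (18,650/6300.0)×417 + (6300.0/2)×0.19×£7.99 = £155,029.97.
EOQ at £7.82 = 3235.5 < 20000, so use break Q=20000: TC = 18,650×£7.82 + (18,650/20000.0)×417 + (20000.0/2)×0.19×£7.82 = £161,089.85.
Lowest total cost is £155,029.97 at Q = 6300.0.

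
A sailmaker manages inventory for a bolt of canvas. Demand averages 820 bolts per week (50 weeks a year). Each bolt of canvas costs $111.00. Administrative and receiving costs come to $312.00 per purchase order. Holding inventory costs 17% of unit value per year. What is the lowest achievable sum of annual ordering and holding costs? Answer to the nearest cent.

TC* ≈ $21,972.03

Annual demand D = 820 × 50 = 41,000.
Holding cost H = 0.17 × $111.00 = $18.8700 per unit per year.
EOQ = √(2DS/H) = √(2 × 41,000 × 312 / 18.87) ≈ 1164.39.
At the optimum the two cost components are equal, so total cost = 2·(Q*/2)H = Q*·H.
Minimum total = √(2DSH) = √(2 × 41,000 × 312 × 18.87) ≈ 21972.029.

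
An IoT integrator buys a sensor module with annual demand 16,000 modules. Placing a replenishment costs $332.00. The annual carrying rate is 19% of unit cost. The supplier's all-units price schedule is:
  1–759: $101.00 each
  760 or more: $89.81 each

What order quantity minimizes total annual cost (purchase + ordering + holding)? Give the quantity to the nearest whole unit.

Q* ≈ 789 modules

Holding cost per unit per year at price C is H = 0.19·C.
Evaluate total cost at each tier's feasible EOQ or, if the EOQ is below the tier, at the tier's minimum quantity.
EOQ at $101.00 = 744.1 (feasible in tier 1): TC = 16,000×$101.00 + (16,000/744.1)×332 + (744.1/2)×0.19×$101.00 = $1,630,278.46.
EOQ at $89.81 = 789.1 (feasible in tier 2): TC = 16,000×$89.81 + (16,000/789.1)×332 + (789.1/2)×0.19×$89.81 = $1,450,424.28.
Lowest total cost is $1,450,424.28 at Q = 789.1.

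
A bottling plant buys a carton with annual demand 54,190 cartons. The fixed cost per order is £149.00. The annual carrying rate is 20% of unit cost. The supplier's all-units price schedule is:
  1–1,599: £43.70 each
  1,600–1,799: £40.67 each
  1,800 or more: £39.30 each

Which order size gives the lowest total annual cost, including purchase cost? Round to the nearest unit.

Holding cost per unit per year at price C is H = 0.20·C.
Evaluate total cost at each tier's feasible EOQ or, if the EOQ is below the tier, at the tier's minimum quantity.
EOQ at £43.70 = 1359.3 (feasible in tier 1): TC = 54,190×£43.70 + (54,190/1359.3)×149 + (1359.3/2)×0.20×£43.70 = £2,379,983.19.
EOQ at £40.67 = 1409.0 < 1600, so use break Q=1600: TC = 54,190×£40.67 + (54,190/1600.0)×149 + (1600.0/2)×0.20×£40.67 = £2,215,460.94.
EOQ at £39.30 = 1433.4 < 1800, so use break Q=1800: TC = 54,190×£39.30 + (54,190/1800.0)×149 + (1800.0/2)×0.20×£39.30 = £2,141,226.73.
Lowest total cost is £2,141,226.73 at Q = 1800.0.

Q* ≈ 1,800 cartons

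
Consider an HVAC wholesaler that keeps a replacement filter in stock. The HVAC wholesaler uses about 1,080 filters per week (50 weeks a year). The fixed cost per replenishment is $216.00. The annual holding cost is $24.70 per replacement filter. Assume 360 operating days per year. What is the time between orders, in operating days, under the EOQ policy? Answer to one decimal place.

T ≈ 6.5 days

Annual demand D = 1,080 × 50 = 54,000.
Q* = √(2DS/H) = √(2 × 54,000 × 216 / 24.7) ≈ 971.83.
Cycle time = Q*/D × 360 = 971.83 / 54,000 × 360 ≈ 6.479 days.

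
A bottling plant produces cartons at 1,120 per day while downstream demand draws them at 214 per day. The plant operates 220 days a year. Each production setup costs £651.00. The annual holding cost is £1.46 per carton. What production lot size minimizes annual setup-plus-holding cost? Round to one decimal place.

Q* ≈ 7,204.3 cartons

Annual demand D = 214 × 220 = 47,080.
Production build-up factor (1 − d/p) = 1 − 214/1,120 = 0.8089.
Q* = √(2DS / (H(1 − d/p))) = √(2 × 47,080 × 651 / (1.46 × 0.8089)).
= √(61,298,160 / 1.181) ≈ 7204.307.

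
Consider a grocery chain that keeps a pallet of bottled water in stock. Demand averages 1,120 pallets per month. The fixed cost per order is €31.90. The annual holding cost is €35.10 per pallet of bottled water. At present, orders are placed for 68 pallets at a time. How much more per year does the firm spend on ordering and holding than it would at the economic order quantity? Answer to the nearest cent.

Annual demand D = 1,120 × 12 = 13,440.
EOQ = √(2DS/H) = √(2 × 13,440 × 31.9 / 35.1) ≈ 156.30.
Cost at Q* = (D/Q*)S + (Q*/2)H = √(2DSH) ≈ €5,486.10.
Cost at Q = 68: (13,440/68)×31.9 + (68/2)×35.1 = €6,304.94 + €1,193.40 = €7,498.34.
Excess = €7,498.34 − €5,486.10 = €2,012.24.

Extra cost ≈ €2,012.24 per year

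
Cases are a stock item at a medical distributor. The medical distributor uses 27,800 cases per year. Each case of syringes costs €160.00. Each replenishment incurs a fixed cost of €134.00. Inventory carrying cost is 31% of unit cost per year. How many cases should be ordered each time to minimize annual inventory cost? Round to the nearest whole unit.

Q* ≈ 388 cases

Holding cost H = 0.31 × €160.00 = €49.6000 per unit per year.
EOQ = √(2DS / H) = √(2 × 27,800 × 134 / 49.6).
= √(7,450,400 / 49.6) = √150,209.6774 ≈ 387.569.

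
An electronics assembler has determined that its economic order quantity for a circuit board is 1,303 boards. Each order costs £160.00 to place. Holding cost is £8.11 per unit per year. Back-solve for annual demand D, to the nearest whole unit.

D ≈ 43,029 boards per year

The basic EOQ model gives Q* = √(2DS/H); rearrange for the unknown.
From Q* = √(2DS/H): D = Q*²H / (2S) = 1,303² × 8.11 / (2 × 160) = 43028.847.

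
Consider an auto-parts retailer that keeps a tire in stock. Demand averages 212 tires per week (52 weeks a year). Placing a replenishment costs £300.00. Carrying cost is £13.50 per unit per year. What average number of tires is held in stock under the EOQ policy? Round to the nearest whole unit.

Annual demand D = 212 × 52 = 11,024.
Q* = √(2DS/H) = √(2 × 11,024 × 300 / 13.5) ≈ 699.97.
Average inventory = Q*/2 ≈ 699.97 / 2 = 349.984.

Average inventory ≈ 350 tires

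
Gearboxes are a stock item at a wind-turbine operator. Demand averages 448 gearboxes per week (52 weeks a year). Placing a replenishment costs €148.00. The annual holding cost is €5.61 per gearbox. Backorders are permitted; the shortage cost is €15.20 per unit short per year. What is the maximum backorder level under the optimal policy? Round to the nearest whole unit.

S* ≈ 350 gearboxes

Annual demand D = 448 × 52 = 23,296.
With planned backorders, Q* = √(2DS/H) · √((H+B)/B).
√(2DS/H) = √(2 × 23,296 × 148 / 5.61) = 1108.677.
√((H+B)/B) = √((5.61+15.2)/15.2) = 1.1701.
Q* ≈ 1297.237.
S* = Q* · H/(H+B) = 1297.237 × 5.61/20.81 ≈ 349.712.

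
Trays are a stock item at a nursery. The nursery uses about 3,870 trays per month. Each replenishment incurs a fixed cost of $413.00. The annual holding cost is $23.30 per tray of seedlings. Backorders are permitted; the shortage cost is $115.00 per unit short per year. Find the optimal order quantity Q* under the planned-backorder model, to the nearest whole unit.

Q* ≈ 1,407 trays

Annual demand D = 3,870 × 12 = 46,440.
With planned backorders, Q* = √(2DS/H) · √((H+B)/B).
√(2DS/H) = √(2 × 46,440 × 413 / 23.3) = 1283.093.
√((H+B)/B) = √((23.3+115)/115) = 1.0966.
Q* ≈ 1407.085.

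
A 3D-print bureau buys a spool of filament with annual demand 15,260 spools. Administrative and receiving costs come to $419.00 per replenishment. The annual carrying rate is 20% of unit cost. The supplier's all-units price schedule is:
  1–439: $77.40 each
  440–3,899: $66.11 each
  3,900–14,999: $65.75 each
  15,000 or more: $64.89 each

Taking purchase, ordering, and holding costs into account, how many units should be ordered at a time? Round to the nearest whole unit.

Holding cost per unit per year at price C is H = 0.20·C.
For each price level, check whether its EOQ is feasible; otherwise the best quantity at that price is the breakpoint.
Tier 1 ($77.40): EOQ = 908.9 exceeds tier's upper bound 439, so this tier is dominated.
EOQ at $66.11 = 983.4 (feasible in tier 2): TC = 15,260×$66.11 + (15,260/983.4)×419 + (983.4/2)×0.20×$66.11 = $1,021,841.73.
EOQ at $65.75 = 986.1 < 3900, so use break Q=3900: TC = 15,260×$65.75 + (15,260/3900.0)×419 + (3900.0/2)×0.20×$65.75 = $1,030,626.97.
EOQ at $64.89 = 992.6 < 15000, so use break Q=15000: TC = 15,260×$64.89 + (15,260/15000.0)×419 + (15000.0/2)×0.20×$64.89 = $1,087,982.66.
Lowest total cost is $1,021,841.73 at Q = 983.4.

Q* ≈ 983 spools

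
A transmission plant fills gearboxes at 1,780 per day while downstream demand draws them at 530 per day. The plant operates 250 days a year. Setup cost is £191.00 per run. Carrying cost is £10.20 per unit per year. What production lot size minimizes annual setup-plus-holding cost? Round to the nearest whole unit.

Q* ≈ 2,658 gearboxes

Annual demand D = 530 × 250 = 132,500.
Production build-up factor (1 − d/p) = 1 − 530/1,780 = 0.7022.
Q* = √(2DS / (H(1 − d/p))) = √(2 × 132,500 × 191 / (10.2 × 0.7022)).
= √(50,615,000 / 7.1629) ≈ 2658.242.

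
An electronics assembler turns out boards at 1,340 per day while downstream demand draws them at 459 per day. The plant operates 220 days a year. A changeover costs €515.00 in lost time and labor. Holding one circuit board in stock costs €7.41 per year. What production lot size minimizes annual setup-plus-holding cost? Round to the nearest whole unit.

Q* ≈ 4,621 boards

Annual demand D = 459 × 220 = 100,980.
Production build-up factor (1 − d/p) = 1 − 459/1,340 = 0.6575.
Q* = √(2DS / (H(1 − d/p))) = √(2 × 100,980 × 515 / (7.41 × 0.6575)).
= √(104,009,400 / 4.8718) ≈ 4620.528.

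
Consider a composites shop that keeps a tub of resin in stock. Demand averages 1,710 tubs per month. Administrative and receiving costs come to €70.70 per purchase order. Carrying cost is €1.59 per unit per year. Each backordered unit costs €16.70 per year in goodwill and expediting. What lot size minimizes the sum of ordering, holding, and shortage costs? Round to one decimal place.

Annual demand D = 1,710 × 12 = 20,520.
With planned backorders, Q* = √(2DS/H) · √((H+B)/B).
√(2DS/H) = √(2 × 20,520 × 70.7 / 1.59) = 1350.874.
√((H+B)/B) = √((1.59+16.7)/16.7) = 1.0465.
Q* ≈ 1413.720.

Q* ≈ 1,413.7 tubs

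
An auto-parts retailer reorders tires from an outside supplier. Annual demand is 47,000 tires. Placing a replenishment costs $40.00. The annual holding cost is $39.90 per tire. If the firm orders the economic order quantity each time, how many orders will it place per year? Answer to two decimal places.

N ≈ 153.11 orders per year

The optimal lot size = √(2DS/H) = √(2 × 47,000 × 40 / 39.9) ≈ 306.98.
Orders per year = D / Q* = 47,000 / 306.98 ≈ 153.105.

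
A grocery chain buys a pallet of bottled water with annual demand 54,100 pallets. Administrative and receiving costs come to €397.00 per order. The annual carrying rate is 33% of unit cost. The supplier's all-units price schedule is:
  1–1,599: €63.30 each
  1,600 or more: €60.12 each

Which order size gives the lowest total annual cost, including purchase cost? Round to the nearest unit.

Holding cost per unit per year at price C is H = 0.33·C.
Evaluate total cost at each tier's feasible EOQ or, if the EOQ is below the tier, at the tier's minimum quantity.
EOQ at €63.30 = 1434.0 (feasible in tier 1): TC = 54,100×€63.30 + (54,100/1434.0)×397 + (1434.0/2)×0.33×€63.30 = €3,454,484.89.
EOQ at €60.12 = 1471.4 < 1600, so use break Q=1600: TC = 54,100×€60.12 + (54,100/1600.0)×397 + (1600.0/2)×0.33×€60.12 = €3,281,787.24.
Lowest total cost is €3,281,787.24 at Q = 1600.0.

Q* ≈ 1,600 pallets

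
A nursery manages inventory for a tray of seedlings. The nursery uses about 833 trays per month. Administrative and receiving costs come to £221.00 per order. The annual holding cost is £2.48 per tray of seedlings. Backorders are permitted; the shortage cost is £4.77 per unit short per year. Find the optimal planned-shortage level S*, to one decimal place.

S* ≈ 562.9 trays

Annual demand D = 833 × 12 = 9,996.
With planned backorders, Q* = √(2DS/H) · √((H+B)/B).
√(2DS/H) = √(2 × 9,996 × 221 / 2.48) = 1334.745.
√((H+B)/B) = √((2.48+4.77)/4.77) = 1.2328.
Q* ≈ 1645.539.
S* = Q* · H/(H+B) = 1645.539 × 2.48/7.25 ≈ 562.888.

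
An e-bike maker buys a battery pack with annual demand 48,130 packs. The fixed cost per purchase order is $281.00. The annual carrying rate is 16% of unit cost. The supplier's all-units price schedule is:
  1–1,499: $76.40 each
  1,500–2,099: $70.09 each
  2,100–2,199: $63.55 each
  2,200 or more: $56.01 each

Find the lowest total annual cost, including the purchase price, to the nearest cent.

Holding cost per unit per year at price C is H = 0.16·C.
For each price level, check whether its EOQ is feasible; otherwise the best quantity at that price is the breakpoint.
EOQ at $76.40 = 1487.5 (feasible in tier 1): TC = 48,130×$76.40 + (48,130/1487.5)×281 + (1487.5/2)×0.16×$76.40 = $3,695,315.72.
EOQ at $70.09 = 1553.1 (feasible in tier 2): TC = 48,130×$70.09 + (48,130/1553.1)×281 + (1553.1/2)×0.16×$70.09 = $3,390,848.33.
EOQ at $63.55 = 1631.0 < 2100, so use break Q=2100: TC = 48,130×$63.55 + (48,130/2100.0)×281 + (2100.0/2)×0.16×$63.55 = $3,075,778.15.
EOQ at $56.01 = 1737.3 < 2200, so use break Q=2200: TC = 48,130×$56.01 + (48,130/2200.0)×281 + (2200.0/2)×0.16×$56.01 = $2,711,766.57.
Lowest total cost among the candidates is at Q = 2200.0.

TC* ≈ $2,711,766.57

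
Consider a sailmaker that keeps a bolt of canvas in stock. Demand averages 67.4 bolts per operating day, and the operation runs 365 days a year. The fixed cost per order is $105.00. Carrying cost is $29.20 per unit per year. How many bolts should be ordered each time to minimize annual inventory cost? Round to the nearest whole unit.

Q* ≈ 421 bolts

Annual demand D = 67.4 × 365 = 24,601.
EOQ = √(2DS / H) = √(2 × 24,601 × 105 / 29.2).
= √(5,166,210 / 29.2) = √176,925 ≈ 420.625.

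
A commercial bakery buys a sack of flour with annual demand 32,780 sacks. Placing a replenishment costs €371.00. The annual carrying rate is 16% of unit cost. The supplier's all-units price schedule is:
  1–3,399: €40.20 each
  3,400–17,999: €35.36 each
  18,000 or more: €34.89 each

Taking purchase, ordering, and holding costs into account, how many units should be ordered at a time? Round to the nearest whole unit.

Q* ≈ 3,400 sacks

Holding cost per unit per year at price C is H = 0.16·C.
Candidates are each tier's EOQ (if it falls in that tier) and each price-break quantity.
EOQ at €40.20 = 1944.6 (feasible in tier 1): TC = 32,780×€40.20 + (32,780/1944.6)×371 + (1944.6/2)×0.16×€40.20 = €1,330,263.76.
EOQ at €35.36 = 2073.4 < 3400, so use break Q=3400: TC = 32,780×€35.36 + (32,780/3400.0)×371 + (3400.0/2)×0.16×€35.36 = €1,172,295.60.
EOQ at €34.89 = 2087.4 < 18000, so use break Q=18000: TC = 32,780×€34.89 + (32,780/18000.0)×371 + (18000.0/2)×0.16×€34.89 = €1,194,611.43.
Lowest total cost is €1,172,295.60 at Q = 3400.0.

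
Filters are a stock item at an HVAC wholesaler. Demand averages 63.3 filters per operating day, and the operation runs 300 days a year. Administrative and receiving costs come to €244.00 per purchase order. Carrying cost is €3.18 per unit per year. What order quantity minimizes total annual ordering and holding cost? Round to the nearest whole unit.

Annual demand D = 63.3 × 300 = 18,990.
EOQ = √(2DS / H) = √(2 × 18,990 × 244 / 3.18).
= √(9,267,120 / 3.18) = √2,914,188.6792 ≈ 1707.099.

Q* ≈ 1,707 filters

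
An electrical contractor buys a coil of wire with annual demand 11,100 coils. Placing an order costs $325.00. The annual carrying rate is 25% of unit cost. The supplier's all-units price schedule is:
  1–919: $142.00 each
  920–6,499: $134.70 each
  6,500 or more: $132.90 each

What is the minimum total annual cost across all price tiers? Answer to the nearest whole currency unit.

TC* ≈ $1,514,582

Holding cost per unit per year at price C is H = 0.25·C.
For each price level, check whether its EOQ is feasible; otherwise the best quantity at that price is the breakpoint.
EOQ at $142.00 = 450.8 (feasible in tier 1): TC = 11,100×$142.00 + (11,100/450.8)×325 + (450.8/2)×0.25×$142.00 = $1,592,204.14.
EOQ at $134.70 = 462.9 < 920, so use break Q=920: TC = 11,100×$134.70 + (11,100/920.0)×325 + (920.0/2)×0.25×$134.70 = $1,514,581.70.
EOQ at $132.90 = 466.0 < 6500, so use break Q=6500: TC = 11,100×$132.90 + (11,100/6500.0)×325 + (6500.0/2)×0.25×$132.90 = $1,583,726.25.
Lowest total cost among the candidates is at Q = 920.0.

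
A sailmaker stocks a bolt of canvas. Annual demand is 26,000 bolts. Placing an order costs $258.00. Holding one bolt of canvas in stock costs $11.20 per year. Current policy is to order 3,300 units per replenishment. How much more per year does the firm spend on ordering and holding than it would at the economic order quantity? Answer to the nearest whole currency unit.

EOQ = √(2DS/H) = √(2 × 26,000 × 258 / 11.2) ≈ 1094.47.
Cost at Q* = (D/Q*)S + (Q*/2)H = √(2DSH) ≈ $12,258.03.
Cost at Q = 3,300: (26,000/3,300)×258 + (3,300/2)×11.2 = $2,032.73 + $18,480.00 = $20,512.73.
Excess = $20,512.73 − $12,258.03 = $8,254.70.

Extra cost ≈ $8,255 per year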